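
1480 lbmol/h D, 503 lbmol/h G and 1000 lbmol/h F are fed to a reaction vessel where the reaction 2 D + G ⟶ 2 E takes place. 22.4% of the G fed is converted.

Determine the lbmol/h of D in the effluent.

G reacted = 0.224 × 503 = 112.7 lbmol/h; ν_G = −1, so ξ = 112.7/1 = 112.7 lbmol/h.
Outlet amounts (n = n₀ + ν ξ):
  D: 1480 − 2(112.7) = 1255
  G: 503 − 1(112.7) = 390.3
  E: 0 + 2(112.7) = 225.3
  F: 1000 (inert)

1250 lbmol/h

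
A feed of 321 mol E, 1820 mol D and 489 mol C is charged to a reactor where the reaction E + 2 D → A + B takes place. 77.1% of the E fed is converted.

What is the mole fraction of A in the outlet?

E reacted = 0.771 × 321 = 247.5 mol; ν_E = −1, so ξ = 247.5/1 = 247.5 mol.
Outlet amounts (n = n₀ + ν ξ):
  E: 321 − 1(247.5) = 73.51
  D: 1820 − 2(247.5) = 1325
  A: 0 + 1(247.5) = 247.5
  B: 0 + 1(247.5) = 247.5
  C: 489 (inert)
Total out = 2383 mol; y_A = 247.5 / 2383 = 0.1039.

0.104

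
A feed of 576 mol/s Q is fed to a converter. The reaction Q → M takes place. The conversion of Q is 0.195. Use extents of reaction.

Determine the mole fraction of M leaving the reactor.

Q reacted = 0.195 × 576 = 112.3 mol/s; ν_Q = −1, so ξ = 112.3/1 = 112.3 mol/s.
Outlet amounts (n = n₀ + ν ξ):
  Q: 576 − 1(112.3) = 463.7
  M: 0 + 1(112.3) = 112.3
Total out = 576 mol/s; y_M = 112.3 / 576 = 0.195.

0.195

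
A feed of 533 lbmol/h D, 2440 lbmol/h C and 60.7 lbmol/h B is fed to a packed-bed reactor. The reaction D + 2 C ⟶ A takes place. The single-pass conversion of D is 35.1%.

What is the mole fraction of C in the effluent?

0.777

D reacted = 0.351 × 533 = 187.1 lbmol/h; ν_D = −1, so ξ = 187.1/1 = 187.1 lbmol/h.
Outlet amounts (n = n₀ + ν ξ):
  D: 533 − 1(187.1) = 345.9
  C: 2440 − 2(187.1) = 2066
  A: 0 + 1(187.1) = 187.1
  B: 60.7 (inert)
Total out = 2660 lbmol/h; y_C = 2066 / 2660 = 0.7768.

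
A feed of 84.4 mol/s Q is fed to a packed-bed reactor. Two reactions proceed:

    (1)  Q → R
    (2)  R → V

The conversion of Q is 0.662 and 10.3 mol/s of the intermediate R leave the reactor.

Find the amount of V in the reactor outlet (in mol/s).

45.6 mol/s

Conversion of Q: Q consumed = 1ξ₁ = 0.662 × 84.4 → ξ₁ = 55.87 mol/s.
R balance: n_R = 0 + 1ξ₁ − 1ξ₂ = 10.3 → ξ₂ = (1·55.87 − 10.3)/1 = 45.57 mol/s.
Outlet amounts (n = n₀ + Σ ν·ξ):
  Q: 84.4 − 1(55.87) = 28.53
  R: 0 + 1(55.87) − 1(45.57) = 10.3
  V: 0 + 1(45.57) = 45.57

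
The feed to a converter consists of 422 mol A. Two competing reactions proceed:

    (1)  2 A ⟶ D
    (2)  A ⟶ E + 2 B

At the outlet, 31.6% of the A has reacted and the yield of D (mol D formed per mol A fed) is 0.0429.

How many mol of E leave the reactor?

Yield of D: 1ξ₁ / 422 = 0.0429 → ξ₁ = 18.1 mol.
Conversion of A: 2ξ₁ + 1ξ₂ = 0.316 × 422 = 133.4 → ξ₂ = 97.14 mol.
Outlet amounts (n = n₀ + Σ ν·ξ):
  A: 422 − 2(18.1) − 1(97.14) = 288.6
  D: 0 + 1(18.1) = 18.1
  E: 0 + 1(97.14) = 97.14
  B: 0 + 2(97.14) = 194.3

97.1 mol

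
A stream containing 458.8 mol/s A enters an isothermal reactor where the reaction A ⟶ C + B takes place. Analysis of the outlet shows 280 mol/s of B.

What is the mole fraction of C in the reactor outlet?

0.379

For B: n = n₀ + 1ξ → 280 = 0 + 1ξ, giving ξ = 280 mol/s.
Outlet amounts (n = n₀ + ν ξ):
  A: 458.8 − 1(280) = 178.8
  C: 0 + 1(280) = 280
  B: 0 + 1(280) = 280
Total out = 738.8 mol/s; y_C = 280 / 738.8 = 0.379.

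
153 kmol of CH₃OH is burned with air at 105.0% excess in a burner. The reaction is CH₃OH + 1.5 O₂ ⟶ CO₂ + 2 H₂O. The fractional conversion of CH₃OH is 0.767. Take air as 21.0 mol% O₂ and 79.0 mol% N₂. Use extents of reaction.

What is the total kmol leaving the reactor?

Stoichiometric O₂ = 1.5 × 153 = 229.5 kmol; O₂ fed = 229.5 × 2.050 = 470.5 kmol.
N₂ fed = 470.5 × 79/21 = 1770 kmol.
Fuel reacted = 0.767 × 153 → ξ = 117.4 kmol.
Outlet (n = n₀ + ν ξ):
  CH₃OH: 153 − 1(117.4) = 35.65
  O₂: 470.5 − 1.5(117.4) = 294.4
  N₂: 1770 (inert)
  CO₂: 0 + 1(117.4) = 117.4
  H₂O: 0 + 2(117.4) = 234.7
Total out = 35.65 + 294.4 + 1770 + 117.4 + 234.7 = 2452 kmol.

2450 kmol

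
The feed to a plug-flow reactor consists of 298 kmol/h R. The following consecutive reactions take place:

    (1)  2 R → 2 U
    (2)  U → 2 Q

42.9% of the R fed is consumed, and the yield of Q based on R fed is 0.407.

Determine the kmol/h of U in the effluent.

Conversion of R: R consumed = 2ξ₁ = 0.429 × 298 → ξ₁ = 63.92 kmol/h.
Yield of Q: 2ξ₂ / 298 = 0.407 → ξ₂ = 60.64 kmol/h.
Outlet amounts (n = n₀ + Σ ν·ξ):
  R: 298 − 2(63.92) = 170.2
  U: 0 + 2(63.92) − 1(60.64) = 67.2
  Q: 0 + 2(60.64) = 121.3

67.2 kmol/h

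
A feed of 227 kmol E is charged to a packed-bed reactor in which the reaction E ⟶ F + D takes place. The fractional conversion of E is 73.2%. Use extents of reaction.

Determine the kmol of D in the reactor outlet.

E reacted = 0.732 × 227 = 166.2 kmol; ν_E = −1, so ξ = 166.2/1 = 166.2 kmol.
Outlet amounts (n = n₀ + ν ξ):
  E: 227 − 1(166.2) = 60.84
  F: 0 + 1(166.2) = 166.2
  D: 0 + 1(166.2) = 166.2

166 kmol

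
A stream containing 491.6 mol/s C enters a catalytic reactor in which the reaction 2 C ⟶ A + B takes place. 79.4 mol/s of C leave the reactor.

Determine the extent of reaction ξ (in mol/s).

ξ = 206 mol/s

For C: n = n₀ − 2ξ → 79.4 = 491.6 − 2ξ, giving ξ = 206.1 mol/s.
Outlet amounts (n = n₀ + ν ξ):
  C: 491.6 − 2(206.1) = 79.4
  A: 0 + 1(206.1) = 206.1
  B: 0 + 1(206.1) = 206.1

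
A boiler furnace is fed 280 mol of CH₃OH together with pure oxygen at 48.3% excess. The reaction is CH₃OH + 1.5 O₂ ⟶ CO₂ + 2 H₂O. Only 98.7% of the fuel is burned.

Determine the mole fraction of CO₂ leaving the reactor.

0.265

Stoichiometric O₂ = 1.5 × 280 = 420 mol; O₂ fed = 420 × 1.483 = 622.9 mol.
Fuel reacted = 0.987 × 280 → ξ = 276.4 mol.
Outlet (n = n₀ + ν ξ):
  CH₃OH: 280 − 1(276.4) = 3.64
  O₂: 622.9 − 1.5(276.4) = 208.3
  CO₂: 0 + 1(276.4) = 276.4
  H₂O: 0 + 2(276.4) = 552.7
Total out = 1041 mol; y_CO₂ = 276.4 / 1041 = 0.2655.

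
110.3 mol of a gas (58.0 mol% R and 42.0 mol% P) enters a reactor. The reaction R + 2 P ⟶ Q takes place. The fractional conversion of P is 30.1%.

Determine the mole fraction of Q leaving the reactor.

0.0724

P reacted = 0.301 × 46.33 = 13.94 mol; ν_P = −2, so ξ = 13.94/2 = 6.972 mol.
Outlet amounts (n = n₀ + ν ξ):
  R: 63.97 − 1(6.972) = 57
  P: 46.33 − 2(6.972) = 32.38
  Q: 0 + 1(6.972) = 6.972
Total out = 96.36 mol; y_Q = 6.972 / 96.36 = 0.07236.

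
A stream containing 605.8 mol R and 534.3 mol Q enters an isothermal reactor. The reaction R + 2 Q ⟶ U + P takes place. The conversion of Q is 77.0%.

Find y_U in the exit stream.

Q reacted = 0.77 × 534.3 = 411.4 mol; ν_Q = −2, so ξ = 411.4/2 = 205.7 mol.
Outlet amounts (n = n₀ + ν ξ):
  R: 605.8 − 1(205.7) = 400.1
  Q: 534.3 − 2(205.7) = 122.9
  U: 0 + 1(205.7) = 205.7
  P: 0 + 1(205.7) = 205.7
Total out = 934.4 mol; y_U = 205.7 / 934.4 = 0.2201.

0.22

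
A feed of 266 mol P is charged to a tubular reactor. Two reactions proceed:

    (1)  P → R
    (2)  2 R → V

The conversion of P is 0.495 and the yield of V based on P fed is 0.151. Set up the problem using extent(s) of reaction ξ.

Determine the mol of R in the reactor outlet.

Conversion of P: P consumed = 1ξ₁ = 0.495 × 266 → ξ₁ = 131.7 mol.
Yield of V: 1ξ₂ / 266 = 0.151 → ξ₂ = 40.17 mol.
Outlet amounts (n = n₀ + Σ ν·ξ):
  P: 266 − 1(131.7) = 134.3
  R: 0 + 1(131.7) − 2(40.17) = 51.34
  V: 0 + 1(40.17) = 40.17

51.3 mol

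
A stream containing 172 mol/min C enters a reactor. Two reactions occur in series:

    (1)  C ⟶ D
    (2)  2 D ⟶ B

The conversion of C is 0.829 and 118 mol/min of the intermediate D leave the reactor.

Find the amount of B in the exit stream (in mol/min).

Conversion of C: C consumed = 1ξ₁ = 0.829 × 172 → ξ₁ = 142.6 mol/min.
D balance: n_D = 0 + 1ξ₁ − 2ξ₂ = 118 → ξ₂ = (1·142.6 − 118)/2 = 12.29 mol/min.
Outlet amounts (n = n₀ + Σ ν·ξ):
  C: 172 − 1(142.6) = 29.41
  D: 0 + 1(142.6) − 2(12.29) = 118
  B: 0 + 1(12.29) = 12.29

12.3 mol/min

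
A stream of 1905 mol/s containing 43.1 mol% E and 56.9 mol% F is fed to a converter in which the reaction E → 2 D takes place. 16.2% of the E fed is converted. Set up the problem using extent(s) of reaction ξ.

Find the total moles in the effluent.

2040 mol/s

E reacted = 0.162 × 821.1 = 133 mol/s; ν_E = −1, so ξ = 133/1 = 133 mol/s.
Outlet amounts (n = n₀ + ν ξ):
  E: 821.1 − 1(133) = 688
  D: 0 + 2(133) = 266
  F: 1084 (inert)
Total out = 688 + 266 + 1084 = 2038 mol/s.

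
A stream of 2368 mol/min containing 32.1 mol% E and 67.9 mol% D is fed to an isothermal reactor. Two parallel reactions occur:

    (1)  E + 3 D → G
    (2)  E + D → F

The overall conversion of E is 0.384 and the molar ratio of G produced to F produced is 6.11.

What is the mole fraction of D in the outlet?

0.517

Conversion of E: E consumed = 0.384 × 760.1 = 291.9 mol/min = 1ξ₁ + 1ξ₂.
Selectivity: 1ξ₁ / (1ξ₂) = 6.11 → ξ₁ = 6.11 ξ₂.
Substitute: (1·6.11 + 1) ξ₂ = 291.9 → ξ₂ = 41.05 mol/min, ξ₁ = 250.8 mol/min.
Outlet amounts (n = n₀ + Σ ν·ξ):
  E: 760.1 − 1(250.8) − 1(41.05) = 468.2
  D: 1608 − 3(250.8) − 1(41.05) = 814.3
  G: 0 + 1(250.8) = 250.8
  F: 0 + 1(41.05) = 41.05
Total out = 1574 mol/min; y_D = 814.3 / 1574 = 0.5172.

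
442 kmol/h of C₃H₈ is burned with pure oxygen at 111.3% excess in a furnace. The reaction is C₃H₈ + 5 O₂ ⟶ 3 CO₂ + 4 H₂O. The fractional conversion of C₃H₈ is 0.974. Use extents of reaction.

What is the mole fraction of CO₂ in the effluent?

0.233

Stoichiometric O₂ = 5 × 442 = 2210 kmol/h; O₂ fed = 2210 × 2.113 = 4670 kmol/h.
Fuel reacted = 0.974 × 442 → ξ = 430.5 kmol/h.
Outlet (n = n₀ + ν ξ):
  C₃H₈: 442 − 1(430.5) = 11.49
  O₂: 4670 − 5(430.5) = 2517
  CO₂: 0 + 3(430.5) = 1292
  H₂O: 0 + 4(430.5) = 1722
Total out = 5542 kmol/h; y_CO₂ = 1292 / 5542 = 0.233.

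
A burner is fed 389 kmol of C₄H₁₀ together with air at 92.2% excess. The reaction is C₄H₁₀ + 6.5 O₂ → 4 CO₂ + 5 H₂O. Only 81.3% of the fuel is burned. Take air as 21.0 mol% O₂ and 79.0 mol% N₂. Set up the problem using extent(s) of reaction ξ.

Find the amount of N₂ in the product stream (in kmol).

Stoichiometric O₂ = 6.5 × 389 = 2528 kmol; O₂ fed = 2528 × 1.922 = 4860 kmol.
N₂ fed = 4860 × 79/21 = 18280 kmol.
Fuel reacted = 0.813 × 389 → ξ = 316.3 kmol.
Outlet (n = n₀ + ν ξ):
  C₄H₁₀: 389 − 1(316.3) = 72.74
  O₂: 4860 − 6.5(316.3) = 2804
  N₂: 18280 (inert)
  CO₂: 0 + 4(316.3) = 1265
  H₂O: 0 + 5(316.3) = 1581

18300 kmol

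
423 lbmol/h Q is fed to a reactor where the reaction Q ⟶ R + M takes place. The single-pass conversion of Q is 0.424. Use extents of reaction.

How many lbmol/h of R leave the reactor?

179 lbmol/h

Q reacted = 0.424 × 423 = 179.4 lbmol/h; ν_Q = −1, so ξ = 179.4/1 = 179.4 lbmol/h.
Outlet amounts (n = n₀ + ν ξ):
  Q: 423 − 1(179.4) = 243.6
  R: 0 + 1(179.4) = 179.4
  M: 0 + 1(179.4) = 179.4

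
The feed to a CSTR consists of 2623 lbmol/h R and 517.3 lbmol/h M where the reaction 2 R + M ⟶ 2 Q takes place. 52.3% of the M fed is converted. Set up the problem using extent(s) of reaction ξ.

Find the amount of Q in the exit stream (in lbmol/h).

M reacted = 0.523 × 517.3 = 270.5 lbmol/h; ν_M = −1, so ξ = 270.5/1 = 270.5 lbmol/h.
Outlet amounts (n = n₀ + ν ξ):
  R: 2623 − 2(270.5) = 2082
  M: 517.3 − 1(270.5) = 246.8
  Q: 0 + 2(270.5) = 541.1

541 lbmol/h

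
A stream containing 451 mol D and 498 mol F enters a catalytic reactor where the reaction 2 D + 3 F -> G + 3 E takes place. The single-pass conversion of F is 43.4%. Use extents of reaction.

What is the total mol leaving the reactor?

877 mol

F reacted = 0.434 × 498 = 216.1 mol; ν_F = −3, so ξ = 216.1/3 = 72.04 mol.
Outlet amounts (n = n₀ + ν ξ):
  D: 451 − 2(72.04) = 306.9
  F: 498 − 3(72.04) = 281.9
  G: 0 + 1(72.04) = 72.04
  E: 0 + 3(72.04) = 216.1
Total out = 306.9 + 281.9 + 72.04 + 216.1 = 877 mol.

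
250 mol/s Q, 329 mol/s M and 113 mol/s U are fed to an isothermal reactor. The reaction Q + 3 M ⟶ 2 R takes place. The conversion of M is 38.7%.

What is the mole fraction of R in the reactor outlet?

0.14

M reacted = 0.387 × 329 = 127.3 mol/s; ν_M = −3, so ξ = 127.3/3 = 42.44 mol/s.
Outlet amounts (n = n₀ + ν ξ):
  Q: 250 − 1(42.44) = 207.6
  M: 329 − 3(42.44) = 201.7
  R: 0 + 2(42.44) = 84.88
  U: 113 (inert)
Total out = 607.1 mol/s; y_R = 84.88 / 607.1 = 0.1398.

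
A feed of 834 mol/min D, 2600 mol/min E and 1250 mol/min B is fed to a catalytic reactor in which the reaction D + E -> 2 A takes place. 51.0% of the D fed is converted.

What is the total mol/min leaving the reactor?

D reacted = 0.51 × 834 = 425.3 mol/min; ν_D = −1, so ξ = 425.3/1 = 425.3 mol/min.
Outlet amounts (n = n₀ + ν ξ):
  D: 834 − 1(425.3) = 408.7
  E: 2600 − 1(425.3) = 2175
  A: 0 + 2(425.3) = 850.7
  B: 1250 (inert)
Total out = 408.7 + 2175 + 850.7 + 1250 = 4684 mol/min.

4680 mol/min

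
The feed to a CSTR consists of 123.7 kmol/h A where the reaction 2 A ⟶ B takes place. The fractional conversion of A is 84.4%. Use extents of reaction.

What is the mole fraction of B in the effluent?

0.73

A reacted = 0.844 × 123.7 = 104.4 kmol/h; ν_A = −2, so ξ = 104.4/2 = 52.2 kmol/h.
Outlet amounts (n = n₀ + ν ξ):
  A: 123.7 − 2(52.2) = 19.3
  B: 0 + 1(52.2) = 52.2
Total out = 71.5 kmol/h; y_B = 52.2 / 71.5 = 0.7301.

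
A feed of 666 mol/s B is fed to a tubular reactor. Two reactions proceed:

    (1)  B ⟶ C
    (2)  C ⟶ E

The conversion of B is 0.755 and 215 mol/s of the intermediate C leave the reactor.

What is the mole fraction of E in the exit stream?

0.432

Conversion of B: B consumed = 1ξ₁ = 0.755 × 666 → ξ₁ = 502.8 mol/s.
C balance: n_C = 0 + 1ξ₁ − 1ξ₂ = 215 → ξ₂ = (1·502.8 − 215)/1 = 287.8 mol/s.
Outlet amounts (n = n₀ + Σ ν·ξ):
  B: 666 − 1(502.8) = 163.2
  C: 0 + 1(502.8) − 1(287.8) = 215
  E: 0 + 1(287.8) = 287.8
Total out = 666 mol/s; y_E = 287.8 / 666 = 0.4322.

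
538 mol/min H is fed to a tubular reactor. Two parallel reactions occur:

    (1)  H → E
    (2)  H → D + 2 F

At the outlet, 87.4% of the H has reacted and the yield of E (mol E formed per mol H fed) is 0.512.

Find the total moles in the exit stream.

928 mol/min

Yield of E: 1ξ₁ / 538 = 0.512 → ξ₁ = 275.5 mol/min.
Conversion of H: 1ξ₁ + 1ξ₂ = 0.874 × 538 = 470.2 → ξ₂ = 194.8 mol/min.
Outlet amounts (n = n₀ + Σ ν·ξ):
  H: 538 − 1(275.5) − 1(194.8) = 67.79
  E: 0 + 1(275.5) = 275.5
  D: 0 + 1(194.8) = 194.8
  F: 0 + 2(194.8) = 389.5
Total out = 67.79 + 275.5 + 194.8 + 389.5 = 927.5 mol/min.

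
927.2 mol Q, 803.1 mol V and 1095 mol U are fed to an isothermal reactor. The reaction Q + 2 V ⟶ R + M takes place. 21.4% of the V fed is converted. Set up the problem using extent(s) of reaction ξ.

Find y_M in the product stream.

0.0314

V reacted = 0.214 × 803.1 = 171.9 mol; ν_V = −2, so ξ = 171.9/2 = 85.93 mol.
Outlet amounts (n = n₀ + ν ξ):
  Q: 927.2 − 1(85.93) = 841.3
  V: 803.1 − 2(85.93) = 631.2
  R: 0 + 1(85.93) = 85.93
  M: 0 + 1(85.93) = 85.93
  U: 1095 (inert)
Total out = 2739 mol; y_M = 85.93 / 2739 = 0.03137.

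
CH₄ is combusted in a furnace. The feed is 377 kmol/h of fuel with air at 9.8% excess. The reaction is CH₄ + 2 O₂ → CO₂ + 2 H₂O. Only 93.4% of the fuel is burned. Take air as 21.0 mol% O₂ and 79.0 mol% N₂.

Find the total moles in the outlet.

4320 kmol/h

Stoichiometric O₂ = 2 × 377 = 754 kmol/h; O₂ fed = 754 × 1.098 = 827.9 kmol/h.
N₂ fed = 827.9 × 79/21 = 3114 kmol/h.
Fuel reacted = 0.934 × 377 → ξ = 352.1 kmol/h.
Outlet (n = n₀ + ν ξ):
  CH₄: 377 − 1(352.1) = 24.88
  O₂: 827.9 − 2(352.1) = 123.7
  N₂: 3114 (inert)
  CO₂: 0 + 1(352.1) = 352.1
  H₂O: 0 + 2(352.1) = 704.2
Total out = 24.88 + 123.7 + 3114 + 352.1 + 704.2 = 4319 kmol/h.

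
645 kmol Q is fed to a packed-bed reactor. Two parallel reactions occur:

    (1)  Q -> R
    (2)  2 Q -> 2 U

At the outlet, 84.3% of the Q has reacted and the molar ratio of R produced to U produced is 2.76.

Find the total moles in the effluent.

645 kmol

Conversion of Q: Q consumed = 0.843 × 645 = 543.7 kmol = 1ξ₁ + 2ξ₂.
Selectivity: 1ξ₁ / (2ξ₂) = 2.76 → ξ₁ = 5.52 ξ₂.
Substitute: (1·5.52 + 2) ξ₂ = 543.7 → ξ₂ = 72.31 kmol, ξ₁ = 399.1 kmol.
Outlet amounts (n = n₀ + Σ ν·ξ):
  Q: 645 − 1(399.1) − 2(72.31) = 101.3
  R: 0 + 1(399.1) = 399.1
  U: 0 + 2(72.31) = 144.6
Total out = 101.3 + 399.1 + 144.6 = 645 kmol.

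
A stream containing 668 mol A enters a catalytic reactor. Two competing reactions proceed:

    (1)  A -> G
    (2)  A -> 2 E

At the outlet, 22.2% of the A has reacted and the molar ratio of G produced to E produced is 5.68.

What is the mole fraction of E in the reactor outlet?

Conversion of A: A consumed = 0.222 × 668 = 148.3 mol = 1ξ₁ + 1ξ₂.
Selectivity: 1ξ₁ / (2ξ₂) = 5.68 → ξ₁ = 11.36 ξ₂.
Substitute: (1·11.36 + 1) ξ₂ = 148.3 → ξ₂ = 12 mol, ξ₁ = 136.3 mol.
Outlet amounts (n = n₀ + Σ ν·ξ):
  A: 668 − 1(136.3) − 1(12) = 519.7
  G: 0 + 1(136.3) = 136.3
  E: 0 + 2(12) = 24
Total out = 680 mol; y_E = 24 / 680 = 0.03529.

0.0353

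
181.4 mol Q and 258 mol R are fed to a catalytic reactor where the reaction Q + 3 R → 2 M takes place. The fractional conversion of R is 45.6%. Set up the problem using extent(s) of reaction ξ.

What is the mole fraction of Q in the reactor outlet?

R reacted = 0.456 × 258 = 117.6 mol; ν_R = −3, so ξ = 117.6/3 = 39.22 mol.
Outlet amounts (n = n₀ + ν ξ):
  Q: 181.4 − 1(39.22) = 142.2
  R: 258 − 3(39.22) = 140.4
  M: 0 + 2(39.22) = 78.43
Total out = 361 mol; y_Q = 142.2 / 361 = 0.3939.

0.394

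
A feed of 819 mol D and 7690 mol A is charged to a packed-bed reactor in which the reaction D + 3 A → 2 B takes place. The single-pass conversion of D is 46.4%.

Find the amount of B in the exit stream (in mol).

760 mol

D reacted = 0.464 × 819 = 380 mol; ν_D = −1, so ξ = 380/1 = 380 mol.
Outlet amounts (n = n₀ + ν ξ):
  D: 819 − 1(380) = 439
  A: 7690 − 3(380) = 6550
  B: 0 + 2(380) = 760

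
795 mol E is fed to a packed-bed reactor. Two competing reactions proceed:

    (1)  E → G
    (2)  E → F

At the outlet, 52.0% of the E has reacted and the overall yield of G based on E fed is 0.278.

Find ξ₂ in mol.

Yield of G: 1ξ₁ / 795 = 0.278 → ξ₁ = 221 mol.
Conversion of E: 1ξ₁ + 1ξ₂ = 0.52 × 795 = 413.4 → ξ₂ = 192.4 mol.
Outlet amounts (n = n₀ + Σ ν·ξ):
  E: 795 − 1(221) − 1(192.4) = 381.6
  G: 0 + 1(221) = 221
  F: 0 + 1(192.4) = 192.4

ξ₂ = 192 mol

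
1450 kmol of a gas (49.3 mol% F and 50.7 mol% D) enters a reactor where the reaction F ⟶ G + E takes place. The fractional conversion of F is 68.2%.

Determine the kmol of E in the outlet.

F reacted = 0.682 × 714.9 = 487.5 kmol; ν_F = −1, so ξ = 487.5/1 = 487.5 kmol.
Outlet amounts (n = n₀ + ν ξ):
  F: 714.9 − 1(487.5) = 227.3
  G: 0 + 1(487.5) = 487.5
  E: 0 + 1(487.5) = 487.5
  D: 735.1 (inert)

488 kmol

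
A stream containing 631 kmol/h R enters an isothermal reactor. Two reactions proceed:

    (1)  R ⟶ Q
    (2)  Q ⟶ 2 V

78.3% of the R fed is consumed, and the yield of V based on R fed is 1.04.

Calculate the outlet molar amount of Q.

166 kmol/h

Conversion of R: R consumed = 1ξ₁ = 0.783 × 631 → ξ₁ = 494.1 kmol/h.
Yield of V: 2ξ₂ / 631 = 1.04 → ξ₂ = 328.1 kmol/h.
Outlet amounts (n = n₀ + Σ ν·ξ):
  R: 631 − 1(494.1) = 136.9
  Q: 0 + 1(494.1) − 1(328.1) = 166
  V: 0 + 2(328.1) = 656.2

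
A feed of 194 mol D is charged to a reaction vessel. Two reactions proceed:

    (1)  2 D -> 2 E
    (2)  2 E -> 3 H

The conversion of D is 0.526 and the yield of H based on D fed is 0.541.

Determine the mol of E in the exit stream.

32.1 mol

Conversion of D: D consumed = 2ξ₁ = 0.526 × 194 → ξ₁ = 51.02 mol.
Yield of H: 3ξ₂ / 194 = 0.541 → ξ₂ = 34.98 mol.
Outlet amounts (n = n₀ + Σ ν·ξ):
  D: 194 − 2(51.02) = 91.96
  E: 0 + 2(51.02) − 2(34.98) = 32.07
  H: 0 + 3(34.98) = 105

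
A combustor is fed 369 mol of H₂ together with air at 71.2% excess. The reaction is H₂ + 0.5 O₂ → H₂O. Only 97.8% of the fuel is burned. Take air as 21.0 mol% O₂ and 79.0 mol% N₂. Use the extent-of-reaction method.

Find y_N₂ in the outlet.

0.702

Stoichiometric O₂ = 0.5 × 369 = 184.5 mol; O₂ fed = 184.5 × 1.712 = 315.9 mol.
N₂ fed = 315.9 × 79/21 = 1188 mol.
Fuel reacted = 0.978 × 369 → ξ = 360.9 mol.
Outlet (n = n₀ + ν ξ):
  H₂: 369 − 1(360.9) = 8.118
  O₂: 315.9 − 0.5(360.9) = 135.4
  N₂: 1188 (inert)
  H₂O: 0 + 1(360.9) = 360.9
Total out = 1693 mol; y_N₂ = 1188 / 1693 = 0.702.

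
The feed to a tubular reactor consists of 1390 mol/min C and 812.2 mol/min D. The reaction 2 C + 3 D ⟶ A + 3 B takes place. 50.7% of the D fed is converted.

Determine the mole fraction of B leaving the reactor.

D reacted = 0.507 × 812.2 = 411.8 mol/min; ν_D = −3, so ξ = 411.8/3 = 137.3 mol/min.
Outlet amounts (n = n₀ + ν ξ):
  C: 1390 − 2(137.3) = 1115
  D: 812.2 − 3(137.3) = 400.4
  A: 0 + 1(137.3) = 137.3
  B: 0 + 3(137.3) = 411.8
Total out = 2065 mol/min; y_B = 411.8 / 2065 = 0.1994.

0.199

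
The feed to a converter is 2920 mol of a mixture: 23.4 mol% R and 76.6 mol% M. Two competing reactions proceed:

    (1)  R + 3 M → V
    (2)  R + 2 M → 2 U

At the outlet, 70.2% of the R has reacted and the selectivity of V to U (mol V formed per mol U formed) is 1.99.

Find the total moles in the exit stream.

Conversion of R: R consumed = 0.702 × 683.3 = 479.7 mol = 1ξ₁ + 1ξ₂.
Selectivity: 1ξ₁ / (2ξ₂) = 1.99 → ξ₁ = 3.98 ξ₂.
Substitute: (1·3.98 + 1) ξ₂ = 479.7 → ξ₂ = 96.32 mol, ξ₁ = 383.3 mol.
Outlet amounts (n = n₀ + Σ ν·ξ):
  R: 683.3 − 1(383.3) − 1(96.32) = 203.6
  M: 2237 − 3(383.3) − 2(96.32) = 894.1
  V: 0 + 1(383.3) = 383.3
  U: 0 + 2(96.32) = 192.6
Total out = 203.6 + 894.1 + 383.3 + 192.6 = 1674 mol.

1670 mol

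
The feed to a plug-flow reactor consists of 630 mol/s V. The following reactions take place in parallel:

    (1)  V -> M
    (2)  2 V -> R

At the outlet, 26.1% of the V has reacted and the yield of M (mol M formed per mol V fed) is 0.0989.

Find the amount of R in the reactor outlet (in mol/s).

Yield of M: 1ξ₁ / 630 = 0.0989 → ξ₁ = 62.31 mol/s.
Conversion of V: 1ξ₁ + 2ξ₂ = 0.261 × 630 = 164.4 → ξ₂ = 51.06 mol/s.
Outlet amounts (n = n₀ + Σ ν·ξ):
  V: 630 − 1(62.31) − 2(51.06) = 465.6
  M: 0 + 1(62.31) = 62.31
  R: 0 + 1(51.06) = 51.06

51.1 mol/s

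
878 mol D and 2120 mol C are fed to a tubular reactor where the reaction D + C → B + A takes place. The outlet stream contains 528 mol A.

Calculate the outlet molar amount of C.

1590 mol

For A: n = n₀ + 1ξ → 528 = 0 + 1ξ, giving ξ = 528 mol.
Outlet amounts (n = n₀ + ν ξ):
  D: 878 − 1(528) = 350
  C: 2120 − 1(528) = 1592
  B: 0 + 1(528) = 528
  A: 0 + 1(528) = 528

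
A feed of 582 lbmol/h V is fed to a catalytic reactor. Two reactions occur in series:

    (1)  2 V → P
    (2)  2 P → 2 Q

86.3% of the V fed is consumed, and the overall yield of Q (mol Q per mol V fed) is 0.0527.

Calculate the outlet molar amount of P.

Conversion of V: V consumed = 2ξ₁ = 0.863 × 582 → ξ₁ = 251.1 lbmol/h.
Yield of Q: 2ξ₂ / 582 = 0.0527 → ξ₂ = 15.34 lbmol/h.
Outlet amounts (n = n₀ + Σ ν·ξ):
  V: 582 − 2(251.1) = 79.73
  P: 0 + 1(251.1) − 2(15.34) = 220.5
  Q: 0 + 2(15.34) = 30.67

220 lbmol/h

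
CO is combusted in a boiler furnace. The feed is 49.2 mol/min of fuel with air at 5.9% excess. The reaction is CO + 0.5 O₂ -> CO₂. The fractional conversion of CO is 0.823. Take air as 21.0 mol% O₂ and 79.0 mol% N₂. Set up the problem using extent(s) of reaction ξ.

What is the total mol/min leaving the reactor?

153 mol/min

Stoichiometric O₂ = 0.5 × 49.2 = 24.6 mol/min; O₂ fed = 24.6 × 1.059 = 26.05 mol/min.
N₂ fed = 26.05 × 79/21 = 98 mol/min.
Fuel reacted = 0.823 × 49.2 → ξ = 40.49 mol/min.
Outlet (n = n₀ + ν ξ):
  CO: 49.2 − 1(40.49) = 8.708
  O₂: 26.05 − 0.5(40.49) = 5.806
  N₂: 98 (inert)
  CO₂: 0 + 1(40.49) = 40.49
Total out = 8.708 + 5.806 + 98 + 40.49 = 153 mol/min.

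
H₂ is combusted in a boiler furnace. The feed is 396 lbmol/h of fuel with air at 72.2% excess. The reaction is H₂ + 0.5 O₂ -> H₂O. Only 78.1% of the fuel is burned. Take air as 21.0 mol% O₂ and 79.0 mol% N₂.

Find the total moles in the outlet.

1860 lbmol/h

Stoichiometric O₂ = 0.5 × 396 = 198 lbmol/h; O₂ fed = 198 × 1.722 = 341 lbmol/h.
N₂ fed = 341 × 79/21 = 1283 lbmol/h.
Fuel reacted = 0.781 × 396 → ξ = 309.3 lbmol/h.
Outlet (n = n₀ + ν ξ):
  H₂: 396 − 1(309.3) = 86.72
  O₂: 341 − 0.5(309.3) = 186.3
  N₂: 1283 (inert)
  H₂O: 0 + 1(309.3) = 309.3
Total out = 86.72 + 186.3 + 1283 + 309.3 = 1865 lbmol/h.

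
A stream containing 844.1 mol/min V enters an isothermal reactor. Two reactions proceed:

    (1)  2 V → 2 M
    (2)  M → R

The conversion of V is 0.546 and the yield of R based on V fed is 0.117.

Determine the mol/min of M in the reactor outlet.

Conversion of V: V consumed = 2ξ₁ = 0.546 × 844.1 → ξ₁ = 230.4 mol/min.
Yield of R: 1ξ₂ / 844.1 = 0.117 → ξ₂ = 98.76 mol/min.
Outlet amounts (n = n₀ + Σ ν·ξ):
  V: 844.1 − 2(230.4) = 383.2
  M: 0 + 2(230.4) − 1(98.76) = 362.1
  R: 0 + 1(98.76) = 98.76

362 mol/min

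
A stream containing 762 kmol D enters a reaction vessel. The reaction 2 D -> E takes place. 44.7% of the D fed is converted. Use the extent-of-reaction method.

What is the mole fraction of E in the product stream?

D reacted = 0.447 × 762 = 340.6 kmol; ν_D = −2, so ξ = 340.6/2 = 170.3 kmol.
Outlet amounts (n = n₀ + ν ξ):
  D: 762 − 2(170.3) = 421.4
  E: 0 + 1(170.3) = 170.3
Total out = 591.7 kmol; y_E = 170.3 / 591.7 = 0.2878.

0.288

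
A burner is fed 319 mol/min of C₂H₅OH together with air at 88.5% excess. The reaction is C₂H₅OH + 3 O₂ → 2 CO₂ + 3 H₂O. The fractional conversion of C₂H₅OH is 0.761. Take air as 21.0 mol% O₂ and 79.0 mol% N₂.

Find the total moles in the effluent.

Stoichiometric O₂ = 3 × 319 = 957 mol/min; O₂ fed = 957 × 1.885 = 1804 mol/min.
N₂ fed = 1804 × 79/21 = 6786 mol/min.
Fuel reacted = 0.761 × 319 → ξ = 242.8 mol/min.
Outlet (n = n₀ + ν ξ):
  C₂H₅OH: 319 − 1(242.8) = 76.24
  O₂: 1804 − 3(242.8) = 1076
  N₂: 6786 (inert)
  CO₂: 0 + 2(242.8) = 485.5
  H₂O: 0 + 3(242.8) = 728.3
Total out = 76.24 + 1076 + 6786 + 485.5 + 728.3 = 9152 mol/min.

9150 mol/min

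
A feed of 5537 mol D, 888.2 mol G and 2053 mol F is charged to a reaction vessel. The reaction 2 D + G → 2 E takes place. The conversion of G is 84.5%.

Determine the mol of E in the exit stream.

1500 mol

G reacted = 0.845 × 888.2 = 750.5 mol; ν_G = −1, so ξ = 750.5/1 = 750.5 mol.
Outlet amounts (n = n₀ + ν ξ):
  D: 5537 − 2(750.5) = 4036
  G: 888.2 − 1(750.5) = 137.7
  E: 0 + 2(750.5) = 1501
  F: 2053 (inert)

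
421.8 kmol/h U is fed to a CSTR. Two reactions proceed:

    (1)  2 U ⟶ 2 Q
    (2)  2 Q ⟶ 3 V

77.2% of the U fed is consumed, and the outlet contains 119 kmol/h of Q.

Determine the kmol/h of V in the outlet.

Conversion of U: U consumed = 2ξ₁ = 0.772 × 421.8 → ξ₁ = 162.8 kmol/h.
Q balance: n_Q = 0 + 2ξ₁ − 2ξ₂ = 119 → ξ₂ = (2·162.8 − 119)/2 = 103.3 kmol/h.
Outlet amounts (n = n₀ + Σ ν·ξ):
  U: 421.8 − 2(162.8) = 96.17
  Q: 0 + 2(162.8) − 2(103.3) = 119
  V: 0 + 3(103.3) = 309.9

310 kmol/h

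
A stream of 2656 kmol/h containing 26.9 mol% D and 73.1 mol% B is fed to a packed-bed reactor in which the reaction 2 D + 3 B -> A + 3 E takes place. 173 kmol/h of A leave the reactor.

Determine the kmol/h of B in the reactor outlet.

For A: n = n₀ + 1ξ → 173 = 0 + 1ξ, giving ξ = 173 kmol/h.
Outlet amounts (n = n₀ + ν ξ):
  D: 714.5 − 2(173) = 368.5
  B: 1942 − 3(173) = 1423
  A: 0 + 1(173) = 173
  E: 0 + 3(173) = 519

1420 kmol/h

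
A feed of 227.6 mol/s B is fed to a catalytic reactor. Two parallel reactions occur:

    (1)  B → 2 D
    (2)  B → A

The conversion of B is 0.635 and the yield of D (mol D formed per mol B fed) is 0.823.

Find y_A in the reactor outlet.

Yield of D: 2ξ₁ / 227.6 = 0.823 → ξ₁ = 93.66 mol/s.
Conversion of B: 1ξ₁ + 1ξ₂ = 0.635 × 227.6 = 144.5 → ξ₂ = 50.87 mol/s.
Outlet amounts (n = n₀ + Σ ν·ξ):
  B: 227.6 − 1(93.66) − 1(50.87) = 83.07
  D: 0 + 2(93.66) = 187.3
  A: 0 + 1(50.87) = 50.87
Total out = 321.3 mol/s; y_A = 50.87 / 321.3 = 0.1583.

0.158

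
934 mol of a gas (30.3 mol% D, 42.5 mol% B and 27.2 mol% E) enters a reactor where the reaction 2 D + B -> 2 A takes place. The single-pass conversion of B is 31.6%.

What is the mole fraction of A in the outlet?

B reacted = 0.316 × 396.9 = 125.4 mol; ν_B = −1, so ξ = 125.4/1 = 125.4 mol.
Outlet amounts (n = n₀ + ν ξ):
  D: 283 − 2(125.4) = 32.13
  B: 396.9 − 1(125.4) = 271.5
  A: 0 + 2(125.4) = 250.9
  E: 254 (inert)
Total out = 808.6 mol; y_A = 250.9 / 808.6 = 0.3103.

0.31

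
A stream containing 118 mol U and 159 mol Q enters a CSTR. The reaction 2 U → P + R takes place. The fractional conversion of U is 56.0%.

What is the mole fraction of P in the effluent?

U reacted = 0.56 × 118 = 66.08 mol; ν_U = −2, so ξ = 66.08/2 = 33.04 mol.
Outlet amounts (n = n₀ + ν ξ):
  U: 118 − 2(33.04) = 51.92
  P: 0 + 1(33.04) = 33.04
  R: 0 + 1(33.04) = 33.04
  Q: 159 (inert)
Total out = 277 mol; y_P = 33.04 / 277 = 0.1193.

0.119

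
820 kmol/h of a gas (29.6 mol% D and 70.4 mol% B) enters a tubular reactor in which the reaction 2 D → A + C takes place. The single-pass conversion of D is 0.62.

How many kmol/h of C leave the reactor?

D reacted = 0.62 × 242.7 = 150.5 kmol/h; ν_D = −2, so ξ = 150.5/2 = 75.24 kmol/h.
Outlet amounts (n = n₀ + ν ξ):
  D: 242.7 − 2(75.24) = 92.23
  A: 0 + 1(75.24) = 75.24
  C: 0 + 1(75.24) = 75.24
  B: 577.3 (inert)

75.2 kmol/h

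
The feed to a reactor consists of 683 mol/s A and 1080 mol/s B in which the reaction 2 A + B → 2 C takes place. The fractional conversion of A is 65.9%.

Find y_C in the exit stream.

A reacted = 0.659 × 683 = 450.1 mol/s; ν_A = −2, so ξ = 450.1/2 = 225 mol/s.
Outlet amounts (n = n₀ + ν ξ):
  A: 683 − 2(225) = 232.9
  B: 1080 − 1(225) = 855
  C: 0 + 2(225) = 450.1
Total out = 1538 mol/s; y_C = 450.1 / 1538 = 0.2927.

0.293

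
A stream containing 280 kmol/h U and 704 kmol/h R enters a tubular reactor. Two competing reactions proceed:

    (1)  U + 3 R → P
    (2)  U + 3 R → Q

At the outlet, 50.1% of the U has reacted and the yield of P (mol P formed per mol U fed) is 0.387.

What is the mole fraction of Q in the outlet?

Yield of P: 1ξ₁ / 280 = 0.387 → ξ₁ = 108.4 kmol/h.
Conversion of U: 1ξ₁ + 1ξ₂ = 0.501 × 280 = 140.3 → ξ₂ = 31.92 kmol/h.
Outlet amounts (n = n₀ + Σ ν·ξ):
  U: 280 − 1(108.4) − 1(31.92) = 139.7
  R: 704 − 3(108.4) − 3(31.92) = 283.2
  P: 0 + 1(108.4) = 108.4
  Q: 0 + 1(31.92) = 31.92
Total out = 563.2 kmol/h; y_Q = 31.92 / 563.2 = 0.05668.

0.0567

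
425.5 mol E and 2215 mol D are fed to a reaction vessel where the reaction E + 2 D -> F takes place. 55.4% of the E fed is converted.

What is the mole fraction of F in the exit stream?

0.109

E reacted = 0.554 × 425.5 = 235.7 mol; ν_E = −1, so ξ = 235.7/1 = 235.7 mol.
Outlet amounts (n = n₀ + ν ξ):
  E: 425.5 − 1(235.7) = 189.8
  D: 2215 − 2(235.7) = 1744
  F: 0 + 1(235.7) = 235.7
Total out = 2169 mol; y_F = 235.7 / 2169 = 0.1087.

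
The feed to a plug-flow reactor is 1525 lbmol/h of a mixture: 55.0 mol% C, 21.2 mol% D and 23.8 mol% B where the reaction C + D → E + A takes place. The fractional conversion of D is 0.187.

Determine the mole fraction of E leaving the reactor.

0.0396

D reacted = 0.187 × 323.3 = 60.46 lbmol/h; ν_D = −1, so ξ = 60.46/1 = 60.46 lbmol/h.
Outlet amounts (n = n₀ + ν ξ):
  C: 838.8 − 1(60.46) = 778.3
  D: 323.3 − 1(60.46) = 262.8
  E: 0 + 1(60.46) = 60.46
  A: 0 + 1(60.46) = 60.46
  B: 362.9 (inert)
Total out = 1525 lbmol/h; y_E = 60.46 / 1525 = 0.03964.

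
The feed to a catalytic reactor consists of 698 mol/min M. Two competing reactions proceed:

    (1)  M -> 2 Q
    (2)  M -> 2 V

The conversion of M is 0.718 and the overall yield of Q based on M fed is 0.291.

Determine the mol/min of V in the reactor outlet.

Yield of Q: 2ξ₁ / 698 = 0.291 → ξ₁ = 101.6 mol/min.
Conversion of M: 1ξ₁ + 1ξ₂ = 0.718 × 698 = 501.2 → ξ₂ = 399.6 mol/min.
Outlet amounts (n = n₀ + Σ ν·ξ):
  M: 698 − 1(101.6) − 1(399.6) = 196.8
  Q: 0 + 2(101.6) = 203.1
  V: 0 + 2(399.6) = 799.2

799 mol/min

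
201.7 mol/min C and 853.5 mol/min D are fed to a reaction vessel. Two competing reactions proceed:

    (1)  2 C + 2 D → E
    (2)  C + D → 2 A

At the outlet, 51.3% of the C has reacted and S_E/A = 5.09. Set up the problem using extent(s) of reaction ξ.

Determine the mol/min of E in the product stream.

Conversion of C: C consumed = 0.513 × 201.7 = 103.5 mol/min = 2ξ₁ + 1ξ₂.
Selectivity: 1ξ₁ / (2ξ₂) = 5.09 → ξ₁ = 10.18 ξ₂.
Substitute: (2·10.18 + 1) ξ₂ = 103.5 → ξ₂ = 4.844 mol/min, ξ₁ = 49.31 mol/min.
Outlet amounts (n = n₀ + Σ ν·ξ):
  C: 201.7 − 2(49.31) − 1(4.844) = 98.23
  D: 853.5 − 2(49.31) − 1(4.844) = 750
  E: 0 + 1(49.31) = 49.31
  A: 0 + 2(4.844) = 9.688

49.3 mol/min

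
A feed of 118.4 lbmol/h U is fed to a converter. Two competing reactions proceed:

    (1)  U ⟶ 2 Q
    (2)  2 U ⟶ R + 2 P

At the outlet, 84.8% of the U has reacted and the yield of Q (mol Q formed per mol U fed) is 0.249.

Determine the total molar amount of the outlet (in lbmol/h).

176 lbmol/h

Yield of Q: 2ξ₁ / 118.4 = 0.249 → ξ₁ = 14.74 lbmol/h.
Conversion of U: 1ξ₁ + 2ξ₂ = 0.848 × 118.4 = 100.4 → ξ₂ = 42.83 lbmol/h.
Outlet amounts (n = n₀ + Σ ν·ξ):
  U: 118.4 − 1(14.74) − 2(42.83) = 18
  Q: 0 + 2(14.74) = 29.48
  R: 0 + 1(42.83) = 42.83
  P: 0 + 2(42.83) = 85.66
Total out = 18 + 29.48 + 42.83 + 85.66 = 176 lbmol/h.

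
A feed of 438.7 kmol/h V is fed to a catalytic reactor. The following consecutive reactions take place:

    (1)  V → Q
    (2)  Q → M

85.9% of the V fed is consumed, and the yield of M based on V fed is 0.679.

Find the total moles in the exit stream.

439 kmol/h

Conversion of V: V consumed = 1ξ₁ = 0.859 × 438.7 → ξ₁ = 376.8 kmol/h.
Yield of M: 1ξ₂ / 438.7 = 0.679 → ξ₂ = 297.9 kmol/h.
Outlet amounts (n = n₀ + Σ ν·ξ):
  V: 438.7 − 1(376.8) = 61.86
  Q: 0 + 1(376.8) − 1(297.9) = 78.97
  M: 0 + 1(297.9) = 297.9
Total out = 61.86 + 78.97 + 297.9 = 438.7 kmol/h.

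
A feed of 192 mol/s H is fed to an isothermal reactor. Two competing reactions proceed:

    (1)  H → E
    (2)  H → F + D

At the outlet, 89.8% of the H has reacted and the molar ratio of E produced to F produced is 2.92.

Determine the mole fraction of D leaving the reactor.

Conversion of H: H consumed = 0.898 × 192 = 172.4 mol/s = 1ξ₁ + 1ξ₂.
Selectivity: 1ξ₁ / (1ξ₂) = 2.92 → ξ₁ = 2.92 ξ₂.
Substitute: (1·2.92 + 1) ξ₂ = 172.4 → ξ₂ = 43.98 mol/s, ξ₁ = 128.4 mol/s.
Outlet amounts (n = n₀ + Σ ν·ξ):
  H: 192 − 1(128.4) − 1(43.98) = 19.58
  E: 0 + 1(128.4) = 128.4
  F: 0 + 1(43.98) = 43.98
  D: 0 + 1(43.98) = 43.98
Total out = 236 mol/s; y_D = 43.98 / 236 = 0.1864.

0.186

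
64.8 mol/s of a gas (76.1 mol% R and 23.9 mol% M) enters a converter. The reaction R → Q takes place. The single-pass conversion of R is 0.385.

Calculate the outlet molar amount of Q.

19 mol/s

R reacted = 0.385 × 49.31 = 18.99 mol/s; ν_R = −1, so ξ = 18.99/1 = 18.99 mol/s.
Outlet amounts (n = n₀ + ν ξ):
  R: 49.31 − 1(18.99) = 30.33
  Q: 0 + 1(18.99) = 18.99
  M: 15.49 (inert)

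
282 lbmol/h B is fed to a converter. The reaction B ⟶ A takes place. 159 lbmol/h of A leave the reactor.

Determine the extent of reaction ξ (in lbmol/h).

ξ = 159 lbmol/h

For A: n = n₀ + 1ξ → 159 = 0 + 1ξ, giving ξ = 159 lbmol/h.
Outlet amounts (n = n₀ + ν ξ):
  B: 282 − 1(159) = 123
  A: 0 + 1(159) = 159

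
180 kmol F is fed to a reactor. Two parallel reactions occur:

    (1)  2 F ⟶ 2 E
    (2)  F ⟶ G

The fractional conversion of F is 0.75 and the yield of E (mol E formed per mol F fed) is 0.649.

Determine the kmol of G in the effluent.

Yield of E: 2ξ₁ / 180 = 0.649 → ξ₁ = 58.41 kmol.
Conversion of F: 2ξ₁ + 1ξ₂ = 0.75 × 180 = 135 → ξ₂ = 18.18 kmol.
Outlet amounts (n = n₀ + Σ ν·ξ):
  F: 180 − 2(58.41) − 1(18.18) = 45
  E: 0 + 2(58.41) = 116.8
  G: 0 + 1(18.18) = 18.18

18.2 kmol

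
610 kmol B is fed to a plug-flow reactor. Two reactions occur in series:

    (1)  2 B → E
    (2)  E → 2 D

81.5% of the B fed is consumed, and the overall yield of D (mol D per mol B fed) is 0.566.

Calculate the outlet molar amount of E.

Conversion of B: B consumed = 2ξ₁ = 0.815 × 610 → ξ₁ = 248.6 kmol.
Yield of D: 2ξ₂ / 610 = 0.566 → ξ₂ = 172.6 kmol.
Outlet amounts (n = n₀ + Σ ν·ξ):
  B: 610 − 2(248.6) = 112.9
  E: 0 + 1(248.6) − 1(172.6) = 75.94
  D: 0 + 2(172.6) = 345.3

75.9 kmol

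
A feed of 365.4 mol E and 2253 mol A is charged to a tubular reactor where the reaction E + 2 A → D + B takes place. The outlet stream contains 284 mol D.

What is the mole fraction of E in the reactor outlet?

0.0349

For D: n = n₀ + 1ξ → 284 = 0 + 1ξ, giving ξ = 284 mol.
Outlet amounts (n = n₀ + ν ξ):
  E: 365.4 − 1(284) = 81.4
  A: 2253 − 2(284) = 1685
  D: 0 + 1(284) = 284
  B: 0 + 1(284) = 284
Total out = 2334 mol; y_E = 81.4 / 2334 = 0.03487.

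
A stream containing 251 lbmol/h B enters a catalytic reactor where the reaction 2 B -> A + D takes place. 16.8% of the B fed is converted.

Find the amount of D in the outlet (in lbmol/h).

21.1 lbmol/h

B reacted = 0.168 × 251 = 42.17 lbmol/h; ν_B = −2, so ξ = 42.17/2 = 21.08 lbmol/h.
Outlet amounts (n = n₀ + ν ξ):
  B: 251 − 2(21.08) = 208.8
  A: 0 + 1(21.08) = 21.08
  D: 0 + 1(21.08) = 21.08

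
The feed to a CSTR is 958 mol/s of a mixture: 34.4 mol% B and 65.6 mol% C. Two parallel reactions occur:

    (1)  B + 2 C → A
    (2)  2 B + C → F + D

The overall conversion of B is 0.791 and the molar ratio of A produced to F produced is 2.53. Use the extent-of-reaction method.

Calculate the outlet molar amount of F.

Conversion of B: B consumed = 0.791 × 329.6 = 260.7 mol/s = 1ξ₁ + 2ξ₂.
Selectivity: 1ξ₁ / (1ξ₂) = 2.53 → ξ₁ = 2.53 ξ₂.
Substitute: (1·2.53 + 2) ξ₂ = 260.7 → ξ₂ = 57.54 mol/s, ξ₁ = 145.6 mol/s.
Outlet amounts (n = n₀ + Σ ν·ξ):
  B: 329.6 − 1(145.6) − 2(57.54) = 68.88
  C: 628.4 − 2(145.6) − 1(57.54) = 279.7
  A: 0 + 1(145.6) = 145.6
  F: 0 + 1(57.54) = 57.54
  D: 0 + 1(57.54) = 57.54

57.5 mol/s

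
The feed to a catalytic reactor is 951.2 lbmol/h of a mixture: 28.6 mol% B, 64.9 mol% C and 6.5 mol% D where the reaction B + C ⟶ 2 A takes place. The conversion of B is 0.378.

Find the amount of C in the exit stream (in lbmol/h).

514 lbmol/h

B reacted = 0.378 × 272 = 102.8 lbmol/h; ν_B = −1, so ξ = 102.8/1 = 102.8 lbmol/h.
Outlet amounts (n = n₀ + ν ξ):
  B: 272 − 1(102.8) = 169.2
  C: 617.3 − 1(102.8) = 514.5
  A: 0 + 2(102.8) = 205.7
  D: 61.83 (inert)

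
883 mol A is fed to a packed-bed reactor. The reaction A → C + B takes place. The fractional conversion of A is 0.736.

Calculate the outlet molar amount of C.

A reacted = 0.736 × 883 = 649.9 mol; ν_A = −1, so ξ = 649.9/1 = 649.9 mol.
Outlet amounts (n = n₀ + ν ξ):
  A: 883 − 1(649.9) = 233.1
  C: 0 + 1(649.9) = 649.9
  B: 0 + 1(649.9) = 649.9

650 mol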